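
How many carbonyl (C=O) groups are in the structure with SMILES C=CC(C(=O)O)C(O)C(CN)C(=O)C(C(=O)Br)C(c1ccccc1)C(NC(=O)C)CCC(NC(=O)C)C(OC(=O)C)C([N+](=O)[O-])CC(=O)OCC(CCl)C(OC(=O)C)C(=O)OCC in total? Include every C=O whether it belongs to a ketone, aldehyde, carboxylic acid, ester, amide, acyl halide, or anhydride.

9

CH(COOH): carboxylic acid, 1 C=O (running total 1).
CO: ketone, 1 C=O (running total 2).
CH(COBr): acyl halide, 1 C=O (running total 3).
CH(NHCOCH3): amide, 1 C=O (running total 4).
CH(NHCOCH3): amide, 1 C=O (running total 5).
CH(OCOCH3): ester, 1 C=O (running total 6).
CH2COOCH2: ester, 1 C=O (running total 7).
CH(OCOCH3): ester, 1 C=O (running total 8).
COOCH2CH3: ester, 1 C=O (running total 9).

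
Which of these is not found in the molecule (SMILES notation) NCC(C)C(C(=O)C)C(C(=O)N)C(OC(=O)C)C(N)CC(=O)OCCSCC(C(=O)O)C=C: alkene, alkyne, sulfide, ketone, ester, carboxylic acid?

carboxylic acid: present (CH(COOH) — pendant –COOH: carbonyl C bonded to C and –OH → carboxylic acid).
ester: present (CH(OCOCH3) — pendant –OC(=O)CH3: an acyloxy group → ester).
sulfide: present (CH2SCH2 — C–S–C linkage → sulfide (thioether)).
alkene: present (CH=CH2 — C=C double bond → alkene).
ketone: present (CH(COCH3) — pendant –COCH3: carbonyl C bonded to two carbons → ketone).
alkyne: no segment matches this pattern.

alkyne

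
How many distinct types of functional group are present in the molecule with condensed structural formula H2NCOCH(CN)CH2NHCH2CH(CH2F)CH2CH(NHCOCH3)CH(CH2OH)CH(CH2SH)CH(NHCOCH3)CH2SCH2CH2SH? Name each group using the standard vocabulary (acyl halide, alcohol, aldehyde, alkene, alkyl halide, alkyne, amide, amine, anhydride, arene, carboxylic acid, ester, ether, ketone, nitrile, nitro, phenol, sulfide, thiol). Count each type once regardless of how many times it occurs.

7

–C(=O)NH2: carbonyl C bonded to C and to N → amide (the N is not a separate amine).
pendant –C≡N: nitrile.
C–N–C with sp³ carbons and no adjacent C=O → amine (secondary).
pendant –CH2X: halogen on sp³ carbon → alkyl halide.
pendant –NHC(=O)CH3: N bonded to a carbonyl → amide (not amine).
pendant –CH2OH on an sp³ backbone C → alcohol.
pendant –CH2SH → thiol.
pendant –NHC(=O)CH3: N bonded to a carbonyl → amide (not amine).
C–S–C linkage → sulfide (thioether).
–SH on an sp³ carbon → thiol.
Distinct types present: alcohol, alkyl halide, amide, amine, nitrile, sulfide, thiol.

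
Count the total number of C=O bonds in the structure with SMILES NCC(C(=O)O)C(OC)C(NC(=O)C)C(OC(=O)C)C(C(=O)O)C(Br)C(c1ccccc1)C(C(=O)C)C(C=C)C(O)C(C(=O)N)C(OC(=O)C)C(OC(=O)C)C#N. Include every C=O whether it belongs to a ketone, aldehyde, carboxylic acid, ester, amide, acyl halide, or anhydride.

8

CH(COOH): carboxylic acid, 1 C=O (running total 1).
CH(NHCOCH3): amide, 1 C=O (running total 2).
CH(OCOCH3): ester, 1 C=O (running total 3).
CH(COOH): carboxylic acid, 1 C=O (running total 4).
CH(COCH3): ketone, 1 C=O (running total 5).
CH(CONH2): amide, 1 C=O (running total 6).
CH(OCOCH3): ester, 1 C=O (running total 7).
CH(OCOCH3): ester, 1 C=O (running total 8).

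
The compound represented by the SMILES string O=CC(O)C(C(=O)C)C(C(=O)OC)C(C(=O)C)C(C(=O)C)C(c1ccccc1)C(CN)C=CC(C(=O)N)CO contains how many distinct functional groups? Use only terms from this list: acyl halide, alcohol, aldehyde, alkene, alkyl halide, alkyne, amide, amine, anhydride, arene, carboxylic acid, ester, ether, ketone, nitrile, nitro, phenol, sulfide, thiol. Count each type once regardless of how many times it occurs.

8

terminal –CHO: carbonyl C bonded to H and C → aldehyde.
–OH on an sp³ carbon → alcohol (secondary).
pendant –COCH3: carbonyl C bonded to two carbons → ketone.
pendant –COOCH3: carbonyl C bonded to C and –OCH3 → ester.
pendant –COCH3: carbonyl C bonded to two carbons → ketone.
pendant –COCH3: carbonyl C bonded to two carbons → ketone.
pendant –C6H5: benzene ring → arene.
pendant –CH2NH2: N on sp³ C, no adjacent C=O → amine.
C=C double bond → alkene.
pendant –CONH2: carbonyl C bonded to C and N → amide.
–OH on an sp³ carbon → alcohol.
Distinct types present: alcohol, aldehyde, alkene, amide, amine, arene, ester, ketone.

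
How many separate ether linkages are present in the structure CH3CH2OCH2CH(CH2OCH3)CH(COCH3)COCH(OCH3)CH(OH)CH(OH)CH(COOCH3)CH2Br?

3

Reading the structure from left to right:
  CH2OCH2: C–O–C with sp³ carbons on both sides and no adjacent C=O → ether.
  CH(CH2OCH3): pendant –CH2OCH3: C–O–C linkage → ether.
  CH(COCH3): pendant –COCH3: carbonyl C bonded to two carbons → ketone.
  CO: –C(=O)– with carbon on both sides → ketone.
  CH(OCH3): pendant –OCH3: C–O–C with sp³ C, no adjacent C=O → ether.
  CH(OH): –OH on an sp³ carbon → alcohol (secondary).
  CH(OH): –OH on an sp³ carbon → alcohol (secondary).
  CH(COOCH3): pendant –COOCH3: carbonyl C bonded to C and –OCH3 → ester.
  CH2Br: halogen on an sp³ carbon → alkyl halide.
Ether appears at: CH2OCH2, CH(CH2OCH3), CH(OCH3) → 3.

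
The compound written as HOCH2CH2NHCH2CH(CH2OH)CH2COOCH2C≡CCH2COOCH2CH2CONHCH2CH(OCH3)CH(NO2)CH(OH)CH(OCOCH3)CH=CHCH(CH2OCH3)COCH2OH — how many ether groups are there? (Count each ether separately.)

2

Working along the chain:
  HOCH2: HO– on an sp³ carbon → alcohol.
  CH2NHCH2: C–N–C with sp³ carbons and no adjacent C=O → amine (secondary).
  CH(CH2OH): pendant –CH2OH on an sp³ backbone C → alcohol.
  CH2COOCH2: –C(=O)–O–C with C on the carbonyl side → ester.
  C≡C: C≡C triple bond → alkyne.
  CH2COOCH2: –C(=O)–O–C with C on the carbonyl side → ester.
  CH2CONHCH2: –C(=O)–N– linkage → amide (the N is not an amine).
  CH(OCH3): pendant –OCH3: C–O–C with sp³ C, no adjacent C=O → ether.
  CH(NO2): –NO2 on an sp³ carbon → nitro (the N=O is not a carbonyl).
  CH(OH): –OH on an sp³ carbon → alcohol (secondary).
  CH(OCOCH3): pendant –OC(=O)CH3: an acyloxy group → ester.
  CH=CH: C=C double bond → alkene.
  CH(CH2OCH3): pendant –CH2OCH3: C–O–C linkage → ether.
  CO: –C(=O)– with carbon on both sides → ketone.
  CH2OH: –OH on an sp³ carbon → alcohol.
Ether appears at: CH(OCH3), CH(CH2OCH3) → 2.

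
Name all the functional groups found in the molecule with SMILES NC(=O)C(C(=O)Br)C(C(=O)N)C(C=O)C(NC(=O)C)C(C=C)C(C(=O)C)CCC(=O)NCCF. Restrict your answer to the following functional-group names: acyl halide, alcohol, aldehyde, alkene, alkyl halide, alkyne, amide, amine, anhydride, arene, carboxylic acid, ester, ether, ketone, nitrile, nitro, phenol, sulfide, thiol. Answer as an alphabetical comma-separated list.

acyl halide, aldehyde, alkene, alkyl halide, amide, ketone

Working along the chain:
  H2NCO: –C(=O)NH2: carbonyl C bonded to C and to N → amide (the N is not a separate amine).
  CH(COBr): pendant –C(=O)X: carbonyl C bonded to C and halogen → acyl halide.
  CH(CONH2): pendant –CONH2: carbonyl C bonded to C and N → amide.
  CH(CHO): pendant –CHO: carbonyl C bonded to C and H → aldehyde.
  CH(NHCOCH3): pendant –NHC(=O)CH3: N bonded to a carbonyl → amide (not amine).
  CH(CH=CH2): pendant –CH=CH2: C=C double bond → alkene.
  CH(COCH3): pendant –COCH3: carbonyl C bonded to two carbons → ketone.
  CH2CONHCH2: –C(=O)–N– linkage → amide (the N is not an amine).
  CH2F: halogen on an sp³ carbon → alkyl halide.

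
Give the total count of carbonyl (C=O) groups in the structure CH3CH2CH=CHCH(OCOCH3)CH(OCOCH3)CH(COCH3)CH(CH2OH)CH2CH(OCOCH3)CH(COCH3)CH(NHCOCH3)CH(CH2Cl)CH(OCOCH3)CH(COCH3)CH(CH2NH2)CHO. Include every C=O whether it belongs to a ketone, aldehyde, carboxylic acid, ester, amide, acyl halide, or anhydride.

9

CH(OCOCH3): ester, 1 C=O (running total 1).
CH(OCOCH3): ester, 1 C=O (running total 2).
CH(COCH3): ketone, 1 C=O (running total 3).
CH(OCOCH3): ester, 1 C=O (running total 4).
CH(COCH3): ketone, 1 C=O (running total 5).
CH(NHCOCH3): amide, 1 C=O (running total 6).
CH(OCOCH3): ester, 1 C=O (running total 7).
CH(COCH3): ketone, 1 C=O (running total 8).
CHO: aldehyde, 1 C=O (running total 9).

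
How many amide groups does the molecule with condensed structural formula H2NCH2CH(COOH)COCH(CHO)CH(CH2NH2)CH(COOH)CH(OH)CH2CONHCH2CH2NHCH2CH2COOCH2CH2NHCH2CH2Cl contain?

Working along the chain:
  H2NCH2: –NH2 on an sp³ carbon with no adjacent C=O → amine.
  CH(COOH): pendant –COOH: carbonyl C bonded to C and –OH → carboxylic acid.
  CO: –C(=O)– with carbon on both sides → ketone.
  CH(CHO): pendant –CHO: carbonyl C bonded to C and H → aldehyde.
  CH(CH2NH2): pendant –CH2NH2: N on sp³ C, no adjacent C=O → amine.
  CH(COOH): pendant –COOH: carbonyl C bonded to C and –OH → carboxylic acid.
  CH(OH): –OH on an sp³ carbon → alcohol (secondary).
  CH2CONHCH2: –C(=O)–N– linkage → amide (the N is not an amine).
  CH2NHCH2: C–N–C with sp³ carbons and no adjacent C=O → amine (secondary).
  CH2COOCH2: –C(=O)–O–C with C on the carbonyl side → ester.
  CH2NHCH2: C–N–C with sp³ carbons and no adjacent C=O → amine (secondary).
  CH2Cl: halogen on an sp³ carbon → alkyl halide.
Amide appears at: CH2CONHCH2 → 1.

1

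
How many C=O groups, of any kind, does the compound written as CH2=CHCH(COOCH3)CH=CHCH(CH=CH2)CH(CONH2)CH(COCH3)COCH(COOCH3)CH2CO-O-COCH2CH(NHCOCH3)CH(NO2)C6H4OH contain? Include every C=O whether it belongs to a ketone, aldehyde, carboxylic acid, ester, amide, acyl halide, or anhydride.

CH(COOCH3): ester, 1 C=O (running total 1).
CH(CONH2): amide, 1 C=O (running total 2).
CH(COCH3): ketone, 1 C=O (running total 3).
CO: ketone, 1 C=O (running total 4).
CH(COOCH3): ester, 1 C=O (running total 5).
CH2CO-O-COCH2: anhydride, 2 C=O (running total 7).
CH(NHCOCH3): amide, 1 C=O (running total 8).

8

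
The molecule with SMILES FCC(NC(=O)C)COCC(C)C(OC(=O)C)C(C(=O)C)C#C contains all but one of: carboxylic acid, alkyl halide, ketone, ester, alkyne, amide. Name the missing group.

carboxylic acid

alkyl halide: present (FCH2 — halogen on an sp³ carbon → alkyl halide).
ketone: present (CH(COCH3) — pendant –COCH3: carbonyl C bonded to two carbons → ketone).
amide: present (CH(NHCOCH3) — pendant –NHC(=O)CH3: N bonded to a carbonyl → amide (not amine)).
alkyne: present (C≡CH — C≡C triple bond → alkyne).
ester: present (CH(OCOCH3) — pendant –OC(=O)CH3: an acyloxy group → ester).
carboxylic acid: absent. In CH(OCOCH3), the acyl oxygen is bonded to carbon (–O–C), not to H, so this is an ester. In CH(NHCOCH3), the carbonyl is bonded to nitrogen, not to –OH; that is an amide.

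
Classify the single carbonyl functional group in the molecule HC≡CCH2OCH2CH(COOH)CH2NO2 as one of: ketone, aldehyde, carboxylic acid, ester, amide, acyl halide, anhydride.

The carbonyl is in the CH(COOH) segment: pendant –COOH: carbonyl C bonded to C and –OH → carboxylic acid.

carboxylic acid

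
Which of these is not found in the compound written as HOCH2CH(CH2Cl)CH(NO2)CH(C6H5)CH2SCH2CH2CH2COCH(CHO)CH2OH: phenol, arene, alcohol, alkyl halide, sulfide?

phenol

alkyl halide: present (CH(CH2Cl) — pendant –CH2X: halogen on sp³ carbon → alkyl halide).
arene: present (CH(C6H5) — pendant –C6H5: benzene ring → arene).
alcohol: present (HOCH2 — HO– on an sp³ carbon → alcohol).
sulfide: present (CH2SCH2 — C–S–C linkage → sulfide (thioether)).
phenol: absent. In each of HOCH2 and CH2OH, the –OH is on an sp³ carbon, not on an aromatic ring, so it is an alcohol.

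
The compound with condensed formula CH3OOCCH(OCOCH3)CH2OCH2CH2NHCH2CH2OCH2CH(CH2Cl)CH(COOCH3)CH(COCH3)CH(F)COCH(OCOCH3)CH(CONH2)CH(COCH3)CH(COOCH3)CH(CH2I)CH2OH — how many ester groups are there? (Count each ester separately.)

CH3O–C(=O)–: carbonyl C bonded to C and to –OCH3 → ester (not ketone + ether).
pendant –OC(=O)CH3: an acyloxy group → ester.
C–O–C with sp³ carbons on both sides and no adjacent C=O → ether.
C–N–C with sp³ carbons and no adjacent C=O → amine (secondary).
C–O–C with sp³ carbons on both sides and no adjacent C=O → ether.
pendant –CH2X: halogen on sp³ carbon → alkyl halide.
pendant –COOCH3: carbonyl C bonded to C and –OCH3 → ester.
pendant –COCH3: carbonyl C bonded to two carbons → ketone.
halogen on an sp³ carbon → alkyl halide.
–C(=O)– with carbon on both sides → ketone.
pendant –OC(=O)CH3: an acyloxy group → ester.
pendant –CONH2: carbonyl C bonded to C and N → amide.
pendant –COCH3: carbonyl C bonded to two carbons → ketone.
pendant –COOCH3: carbonyl C bonded to C and –OCH3 → ester.
pendant –CH2X: halogen on sp³ carbon → alkyl halide.
–OH on an sp³ carbon → alcohol.
Ester appears at: CH3OOC, CH(OCOCH3), CH(COOCH3), CH(OCOCH3), CH(COOCH3) → 5.

5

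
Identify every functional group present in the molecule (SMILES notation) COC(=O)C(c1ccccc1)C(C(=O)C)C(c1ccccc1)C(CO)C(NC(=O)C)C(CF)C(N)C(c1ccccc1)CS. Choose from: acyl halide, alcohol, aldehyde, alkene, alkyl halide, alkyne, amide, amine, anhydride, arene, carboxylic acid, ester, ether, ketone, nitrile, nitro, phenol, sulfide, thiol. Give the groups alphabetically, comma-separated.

alcohol, alkyl halide, amide, amine, arene, ester, ketone, thiol

Taking each segment in turn:
  CH3OOC: CH3O–C(=O)–: carbonyl C bonded to C and to –OCH3 → ester (not ketone + ether).
  CH(C6H5): pendant –C6H5: benzene ring → arene.
  CH(COCH3): pendant –COCH3: carbonyl C bonded to two carbons → ketone.
  CH(C6H5): pendant –C6H5: benzene ring → arene.
  CH(CH2OH): pendant –CH2OH on an sp³ backbone C → alcohol.
  CH(NHCOCH3): pendant –NHC(=O)CH3: N bonded to a carbonyl → amide (not amine).
  CH(CH2F): pendant –CH2X: halogen on sp³ carbon → alkyl halide.
  CH(NH2): –NH2 on an sp³ carbon with no adjacent C=O → amine.
  CH(C6H5): pendant –C6H5: benzene ring → arene.
  CH2SH: –SH on an sp³ carbon → thiol.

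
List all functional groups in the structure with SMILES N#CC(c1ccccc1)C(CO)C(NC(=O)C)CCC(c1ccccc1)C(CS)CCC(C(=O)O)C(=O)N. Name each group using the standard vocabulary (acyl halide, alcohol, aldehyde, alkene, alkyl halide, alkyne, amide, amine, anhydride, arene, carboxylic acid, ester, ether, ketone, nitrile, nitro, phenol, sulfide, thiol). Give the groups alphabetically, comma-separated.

alcohol, amide, arene, carboxylic acid, nitrile, thiol

Working along the chain:
  N≡C: N≡C–: carbon triple-bonded to nitrogen → nitrile.
  CH(C6H5): pendant –C6H5: benzene ring → arene.
  CH(CH2OH): pendant –CH2OH on an sp³ backbone C → alcohol.
  CH(NHCOCH3): pendant –NHC(=O)CH3: N bonded to a carbonyl → amide (not amine).
  CH(C6H5): pendant –C6H5: benzene ring → arene.
  CH(CH2SH): pendant –CH2SH → thiol.
  CH(COOH): pendant –COOH: carbonyl C bonded to C and –OH → carboxylic acid.
  CONH2: –C(=O)NH2: carbonyl C bonded to C and to N → amide (the N is not a separate amine).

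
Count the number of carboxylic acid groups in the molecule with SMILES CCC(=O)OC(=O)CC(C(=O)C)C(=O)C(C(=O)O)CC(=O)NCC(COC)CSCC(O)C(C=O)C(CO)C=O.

Taking each segment in turn:
  CH2CO-O-COCH2: two acyl groups sharing one oxygen, –C(=O)–O–C(=O)– → anhydride.
  CH(COCH3): pendant –COCH3: carbonyl C bonded to two carbons → ketone.
  CO: –C(=O)– with carbon on both sides → ketone.
  CH(COOH): pendant –COOH: carbonyl C bonded to C and –OH → carboxylic acid.
  CH2CONHCH2: –C(=O)–N– linkage → amide (the N is not an amine).
  CH(CH2OCH3): pendant –CH2OCH3: C–O–C linkage → ether.
  CH2SCH2: C–S–C linkage → sulfide (thioether).
  CH(OH): –OH on an sp³ carbon → alcohol (secondary).
  CH(CHO): pendant –CHO: carbonyl C bonded to C and H → aldehyde.
  CH(CH2OH): pendant –CH2OH on an sp³ backbone C → alcohol.
  CHO: terminal –CHO: carbonyl C bonded to H and C → aldehyde.
Carboxylic acid appears at: CH(COOH) → 1.

1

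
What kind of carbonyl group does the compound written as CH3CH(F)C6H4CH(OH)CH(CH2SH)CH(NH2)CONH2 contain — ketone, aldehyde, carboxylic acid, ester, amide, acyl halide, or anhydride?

amide

The carbonyl is in the CONH2 segment: –C(=O)NH2: carbonyl C bonded to C and to N → amide (the N is not a separate amine).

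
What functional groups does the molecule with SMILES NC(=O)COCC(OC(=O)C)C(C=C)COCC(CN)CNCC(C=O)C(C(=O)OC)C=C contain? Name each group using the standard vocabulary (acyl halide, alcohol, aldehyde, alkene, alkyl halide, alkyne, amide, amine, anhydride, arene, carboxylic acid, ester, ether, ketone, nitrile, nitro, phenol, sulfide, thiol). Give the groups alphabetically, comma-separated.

Reading the structure from left to right:
  H2NCO: –C(=O)NH2: carbonyl C bonded to C and to N → amide (the N is not a separate amine).
  CH2OCH2: C–O–C with sp³ carbons on both sides and no adjacent C=O → ether.
  CH(OCOCH3): pendant –OC(=O)CH3: an acyloxy group → ester.
  CH(CH=CH2): pendant –CH=CH2: C=C double bond → alkene.
  CH2OCH2: C–O–C with sp³ carbons on both sides and no adjacent C=O → ether.
  CH(CH2NH2): pendant –CH2NH2: N on sp³ C, no adjacent C=O → amine.
  CH2NHCH2: C–N–C with sp³ carbons and no adjacent C=O → amine (secondary).
  CH(CHO): pendant –CHO: carbonyl C bonded to C and H → aldehyde.
  CH(COOCH3): pendant –COOCH3: carbonyl C bonded to C and –OCH3 → ester.
  CH=CH2: C=C double bond → alkene.

aldehyde, alkene, amide, amine, ester, ether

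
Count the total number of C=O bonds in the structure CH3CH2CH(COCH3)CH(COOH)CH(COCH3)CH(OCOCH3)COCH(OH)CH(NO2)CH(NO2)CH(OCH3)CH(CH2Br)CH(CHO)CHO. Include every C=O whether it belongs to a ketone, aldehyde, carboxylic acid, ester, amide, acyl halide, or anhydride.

CH(COCH3): ketone, 1 C=O (running total 1).
CH(COOH): carboxylic acid, 1 C=O (running total 2).
CH(COCH3): ketone, 1 C=O (running total 3).
CH(OCOCH3): ester, 1 C=O (running total 4).
CO: ketone, 1 C=O (running total 5).
CH(CHO): aldehyde, 1 C=O (running total 6).
CHO: aldehyde, 1 C=O (running total 7).

7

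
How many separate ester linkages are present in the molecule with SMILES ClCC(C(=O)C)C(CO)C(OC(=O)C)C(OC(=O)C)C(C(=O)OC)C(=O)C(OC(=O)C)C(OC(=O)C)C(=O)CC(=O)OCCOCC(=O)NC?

6

Working along the chain:
  ClCH2: halogen on an sp³ carbon → alkyl halide.
  CH(COCH3): pendant –COCH3: carbonyl C bonded to two carbons → ketone.
  CH(CH2OH): pendant –CH2OH on an sp³ backbone C → alcohol.
  CH(OCOCH3): pendant –OC(=O)CH3: an acyloxy group → ester.
  CH(OCOCH3): pendant –OC(=O)CH3: an acyloxy group → ester.
  CH(COOCH3): pendant –COOCH3: carbonyl C bonded to C and –OCH3 → ester.
  CO: –C(=O)– with carbon on both sides → ketone.
  CH(OCOCH3): pendant –OC(=O)CH3: an acyloxy group → ester.
  CH(OCOCH3): pendant –OC(=O)CH3: an acyloxy group → ester.
  CO: –C(=O)– with carbon on both sides → ketone.
  CH2COOCH2: –C(=O)–O–C with C on the carbonyl side → ester.
  CH2OCH2: C–O–C with sp³ carbons on both sides and no adjacent C=O → ether.
  CONHCH3: –C(=O)NHCH3: carbonyl C bonded to C and to N → amide (the N is not an amine).
Ester appears at: CH(OCOCH3), CH(OCOCH3), CH(COOCH3), CH(OCOCH3), CH(OCOCH3), CH2COOCH2 → 6.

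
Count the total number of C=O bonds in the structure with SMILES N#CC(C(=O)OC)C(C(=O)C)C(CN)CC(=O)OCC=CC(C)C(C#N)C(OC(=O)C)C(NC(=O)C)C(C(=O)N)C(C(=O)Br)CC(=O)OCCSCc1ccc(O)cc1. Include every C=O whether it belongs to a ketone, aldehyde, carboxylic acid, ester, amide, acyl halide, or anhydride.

8

CH(COOCH3): ester, 1 C=O (running total 1).
CH(COCH3): ketone, 1 C=O (running total 2).
CH2COOCH2: ester, 1 C=O (running total 3).
CH(OCOCH3): ester, 1 C=O (running total 4).
CH(NHCOCH3): amide, 1 C=O (running total 5).
CH(CONH2): amide, 1 C=O (running total 6).
CH(COBr): acyl halide, 1 C=O (running total 7).
CH2COOCH2: ester, 1 C=O (running total 8).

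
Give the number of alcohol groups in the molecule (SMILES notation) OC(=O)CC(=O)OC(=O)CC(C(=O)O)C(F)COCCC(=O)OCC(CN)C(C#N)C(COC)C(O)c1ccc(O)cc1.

Reading the structure from left to right:
  HOOC: –COOH: carbonyl C bonded to –OH and C → carboxylic acid (the –OH is not a separate alcohol).
  CH2CO-O-COCH2: two acyl groups sharing one oxygen, –C(=O)–O–C(=O)– → anhydride.
  CH(COOH): pendant –COOH: carbonyl C bonded to C and –OH → carboxylic acid.
  CH(F): halogen on an sp³ carbon → alkyl halide.
  CH2OCH2: C–O–C with sp³ carbons on both sides and no adjacent C=O → ether.
  CH2COOCH2: –C(=O)–O–C with C on the carbonyl side → ester.
  CH(CH2NH2): pendant –CH2NH2: N on sp³ C, no adjacent C=O → amine.
  CH(CN): pendant –C≡N: nitrile.
  CH(CH2OCH3): pendant –CH2OCH3: C–O–C linkage → ether.
  CH(OH): –OH on an sp³ carbon → alcohol (secondary).
  C6H4OH: –OH attached directly to an aromatic ring → phenol (not alcohol); the ring itself is an arene.
Alcohol appears at: CH(OH) → 1.

1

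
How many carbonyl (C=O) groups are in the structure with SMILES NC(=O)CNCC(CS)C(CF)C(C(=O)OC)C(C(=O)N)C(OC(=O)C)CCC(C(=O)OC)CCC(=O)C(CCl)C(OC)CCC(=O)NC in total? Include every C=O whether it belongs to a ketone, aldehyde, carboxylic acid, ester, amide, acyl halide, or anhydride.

7

H2NCO: amide, 1 C=O (running total 1).
CH(COOCH3): ester, 1 C=O (running total 2).
CH(CONH2): amide, 1 C=O (running total 3).
CH(OCOCH3): ester, 1 C=O (running total 4).
CH(COOCH3): ester, 1 C=O (running total 5).
CO: ketone, 1 C=O (running total 6).
CONHCH3: amide, 1 C=O (running total 7).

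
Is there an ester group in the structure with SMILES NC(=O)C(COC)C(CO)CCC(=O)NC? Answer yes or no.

no

Working along the chain:
  H2NCO: –C(=O)NH2: carbonyl C bonded to C and to N → amide (the N is not a separate amine).
  CH(CH2OCH3): pendant –CH2OCH3: C–O–C linkage → ether.
  CH(CH2OH): pendant –CH2OH on an sp³ backbone C → alcohol.
  CONHCH3: –C(=O)NHCH3: carbonyl C bonded to C and to N → amide (the N is not an amine).
The groups actually present are: alcohol, amide, ether.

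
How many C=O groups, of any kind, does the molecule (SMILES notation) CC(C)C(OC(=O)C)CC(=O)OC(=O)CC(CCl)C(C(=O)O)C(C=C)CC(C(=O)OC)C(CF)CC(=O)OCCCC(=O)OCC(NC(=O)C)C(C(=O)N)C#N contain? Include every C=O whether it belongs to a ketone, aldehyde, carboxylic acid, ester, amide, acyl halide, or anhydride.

9

CH(OCOCH3): ester, 1 C=O (running total 1).
CH2CO-O-COCH2: anhydride, 2 C=O (running total 3).
CH(COOH): carboxylic acid, 1 C=O (running total 4).
CH(COOCH3): ester, 1 C=O (running total 5).
CH2COOCH2: ester, 1 C=O (running total 6).
CH2COOCH2: ester, 1 C=O (running total 7).
CH(NHCOCH3): amide, 1 C=O (running total 8).
CH(CONH2): amide, 1 C=O (running total 9).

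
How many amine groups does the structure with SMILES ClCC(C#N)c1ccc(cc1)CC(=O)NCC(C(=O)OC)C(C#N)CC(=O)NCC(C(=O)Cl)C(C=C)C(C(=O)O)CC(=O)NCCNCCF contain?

1

Reading the structure from left to right:
  ClCH2: halogen on an sp³ carbon → alkyl halide.
  CH(CN): pendant –C≡N: nitrile.
  C6H4: para-disubstituted benzene ring → arene.
  CH2CONHCH2: –C(=O)–N– linkage → amide (the N is not an amine).
  CH(COOCH3): pendant –COOCH3: carbonyl C bonded to C and –OCH3 → ester.
  CH(CN): pendant –C≡N: nitrile.
  CH2CONHCH2: –C(=O)–N– linkage → amide (the N is not an amine).
  CH(COCl): pendant –C(=O)X: carbonyl C bonded to C and halogen → acyl halide.
  CH(CH=CH2): pendant –CH=CH2: C=C double bond → alkene.
  CH(COOH): pendant –COOH: carbonyl C bonded to C and –OH → carboxylic acid.
  CH2CONHCH2: –C(=O)–N– linkage → amide (the N is not an amine).
  CH2NHCH2: C–N–C with sp³ carbons and no adjacent C=O → amine (secondary).
  CH2F: halogen on an sp³ carbon → alkyl halide.
Amine appears at: CH2NHCH2 → 1.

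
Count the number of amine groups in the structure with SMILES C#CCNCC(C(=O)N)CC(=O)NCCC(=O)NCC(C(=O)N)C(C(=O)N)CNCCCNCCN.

4

Taking each segment in turn:
  HC≡C: C≡C triple bond → alkyne.
  CH2NHCH2: C–N–C with sp³ carbons and no adjacent C=O → amine (secondary).
  CH(CONH2): pendant –CONH2: carbonyl C bonded to C and N → amide.
  CH2CONHCH2: –C(=O)–N– linkage → amide (the N is not an amine).
  CH2CONHCH2: –C(=O)–N– linkage → amide (the N is not an amine).
  CH(CONH2): pendant –CONH2: carbonyl C bonded to C and N → amide.
  CH(CONH2): pendant –CONH2: carbonyl C bonded to C and N → amide.
  CH2NHCH2: C–N–C with sp³ carbons and no adjacent C=O → amine (secondary).
  CH2NHCH2: C–N–C with sp³ carbons and no adjacent C=O → amine (secondary).
  CH2NH2: –NH2 on an sp³ carbon with no adjacent C=O → amine.
Amine appears at: CH2NHCH2, CH2NHCH2, CH2NHCH2, CH2NH2 → 4.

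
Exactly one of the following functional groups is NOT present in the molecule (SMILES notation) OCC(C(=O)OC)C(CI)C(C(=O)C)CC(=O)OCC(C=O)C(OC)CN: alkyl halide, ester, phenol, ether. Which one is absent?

phenol

ether: present (CH(OCH3) — pendant –OCH3: C–O–C with sp³ C, no adjacent C=O → ether).
ester: present (CH(COOCH3) — pendant –COOCH3: carbonyl C bonded to C and –OCH3 → ester).
alkyl halide: present (CH(CH2I) — pendant –CH2X: halogen on sp³ carbon → alkyl halide).
phenol: absent. In HOCH2, the –OH is on an sp³ carbon, not on an aromatic ring, so it is an alcohol.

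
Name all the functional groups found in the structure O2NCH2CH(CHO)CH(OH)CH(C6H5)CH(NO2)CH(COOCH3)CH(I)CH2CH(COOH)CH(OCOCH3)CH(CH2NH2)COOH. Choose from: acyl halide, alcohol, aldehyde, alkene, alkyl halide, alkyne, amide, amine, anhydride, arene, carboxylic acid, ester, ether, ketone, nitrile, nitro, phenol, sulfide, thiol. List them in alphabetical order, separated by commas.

–NO2 on carbon → nitro group.
pendant –CHO: carbonyl C bonded to C and H → aldehyde.
–OH on an sp³ carbon → alcohol (secondary).
pendant –C6H5: benzene ring → arene.
–NO2 on an sp³ carbon → nitro (the N=O is not a carbonyl).
pendant –COOCH3: carbonyl C bonded to C and –OCH3 → ester.
halogen on an sp³ carbon → alkyl halide.
pendant –COOH: carbonyl C bonded to C and –OH → carboxylic acid.
pendant –OC(=O)CH3: an acyloxy group → ester.
pendant –CH2NH2: N on sp³ C, no adjacent C=O → amine.
–COOH: carbonyl C bonded to –OH and C → carboxylic acid (the –OH is not a separate alcohol).

alcohol, aldehyde, alkyl halide, amine, arene, carboxylic acid, ester, nitro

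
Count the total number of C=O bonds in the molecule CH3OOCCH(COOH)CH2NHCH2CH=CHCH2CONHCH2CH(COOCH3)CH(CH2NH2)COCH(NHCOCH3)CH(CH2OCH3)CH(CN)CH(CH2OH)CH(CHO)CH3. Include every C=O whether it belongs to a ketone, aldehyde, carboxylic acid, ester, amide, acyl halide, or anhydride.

7

CH3OOC: ester, 1 C=O (running total 1).
CH(COOH): carboxylic acid, 1 C=O (running total 2).
CH2CONHCH2: amide, 1 C=O (running total 3).
CH(COOCH3): ester, 1 C=O (running total 4).
CO: ketone, 1 C=O (running total 5).
CH(NHCOCH3): amide, 1 C=O (running total 6).
CH(CHO): aldehyde, 1 C=O (running total 7).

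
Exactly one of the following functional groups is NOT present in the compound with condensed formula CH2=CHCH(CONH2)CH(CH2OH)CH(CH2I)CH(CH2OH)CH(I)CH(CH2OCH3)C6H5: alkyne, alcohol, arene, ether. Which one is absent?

ether: present (CH(CH2OCH3) — pendant –CH2OCH3: C–O–C linkage → ether).
alcohol: present (CH(CH2OH) — pendant –CH2OH on an sp³ backbone C → alcohol).
arene: present (C6H5 — –C6H5 phenyl ring → arene).
alkyne: no segment matches this pattern.

alkyne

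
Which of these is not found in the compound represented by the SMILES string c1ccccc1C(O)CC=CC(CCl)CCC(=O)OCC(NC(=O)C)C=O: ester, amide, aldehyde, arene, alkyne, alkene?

alkyne

amide: present (CH(NHCOCH3) — pendant –NHC(=O)CH3: N bonded to a carbonyl → amide (not amine)).
alkene: present (CH=CH — C=C double bond → alkene).
ester: present (CH2COOCH2 — –C(=O)–O–C with C on the carbonyl side → ester).
aldehyde: present (CHO — terminal –CHO: carbonyl C bonded to H and C → aldehyde).
arene: present (C6H5 — C6H5– phenyl ring → arene).
alkyne: no segment matches this pattern.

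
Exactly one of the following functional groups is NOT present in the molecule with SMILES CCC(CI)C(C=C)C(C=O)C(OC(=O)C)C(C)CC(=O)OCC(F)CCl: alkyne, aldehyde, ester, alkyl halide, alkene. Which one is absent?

alkyne

aldehyde: present (CH(CHO) — pendant –CHO: carbonyl C bonded to C and H → aldehyde).
alkene: present (CH(CH=CH2) — pendant –CH=CH2: C=C double bond → alkene).
ester: present (CH(OCOCH3) — pendant –OC(=O)CH3: an acyloxy group → ester).
alkyl halide: present (CH(CH2I) — pendant –CH2X: halogen on sp³ carbon → alkyl halide).
alkyne: no segment matches this pattern.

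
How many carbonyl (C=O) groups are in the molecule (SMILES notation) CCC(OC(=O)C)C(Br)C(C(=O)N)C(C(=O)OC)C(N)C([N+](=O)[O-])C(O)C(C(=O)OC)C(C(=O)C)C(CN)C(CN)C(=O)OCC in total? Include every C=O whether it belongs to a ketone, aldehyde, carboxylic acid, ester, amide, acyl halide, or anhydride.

CH(OCOCH3): ester, 1 C=O (running total 1).
CH(CONH2): amide, 1 C=O (running total 2).
CH(COOCH3): ester, 1 C=O (running total 3).
CH(COOCH3): ester, 1 C=O (running total 4).
CH(COCH3): ketone, 1 C=O (running total 5).
COOCH2CH3: ester, 1 C=O (running total 6).

6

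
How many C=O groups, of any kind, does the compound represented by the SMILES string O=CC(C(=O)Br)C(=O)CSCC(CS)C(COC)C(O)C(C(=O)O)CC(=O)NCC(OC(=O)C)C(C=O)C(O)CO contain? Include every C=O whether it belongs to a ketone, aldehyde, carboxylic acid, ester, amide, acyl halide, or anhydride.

7

OHC: aldehyde, 1 C=O (running total 1).
CH(COBr): acyl halide, 1 C=O (running total 2).
CO: ketone, 1 C=O (running total 3).
CH(COOH): carboxylic acid, 1 C=O (running total 4).
CH2CONHCH2: amide, 1 C=O (running total 5).
CH(OCOCH3): ester, 1 C=O (running total 6).
CH(CHO): aldehyde, 1 C=O (running total 7).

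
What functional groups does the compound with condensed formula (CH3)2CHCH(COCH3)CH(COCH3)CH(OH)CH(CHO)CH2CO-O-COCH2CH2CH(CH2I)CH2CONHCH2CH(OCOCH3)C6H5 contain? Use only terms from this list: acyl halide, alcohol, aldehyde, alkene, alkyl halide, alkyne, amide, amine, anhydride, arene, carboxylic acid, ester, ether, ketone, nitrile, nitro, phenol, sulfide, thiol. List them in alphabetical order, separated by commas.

Reading the structure from left to right:
  CH(COCH3): pendant –COCH3: carbonyl C bonded to two carbons → ketone.
  CH(COCH3): pendant –COCH3: carbonyl C bonded to two carbons → ketone.
  CH(OH): –OH on an sp³ carbon → alcohol (secondary).
  CH(CHO): pendant –CHO: carbonyl C bonded to C and H → aldehyde.
  CH2CO-O-COCH2: two acyl groups sharing one oxygen, –C(=O)–O–C(=O)– → anhydride.
  CH(CH2I): pendant –CH2X: halogen on sp³ carbon → alkyl halide.
  CH2CONHCH2: –C(=O)–N– linkage → amide (the N is not an amine).
  CH(OCOCH3): pendant –OC(=O)CH3: an acyloxy group → ester.
  C6H5: –C6H5 phenyl ring → arene.

alcohol, aldehyde, alkyl halide, amide, anhydride, arene, ester, ketone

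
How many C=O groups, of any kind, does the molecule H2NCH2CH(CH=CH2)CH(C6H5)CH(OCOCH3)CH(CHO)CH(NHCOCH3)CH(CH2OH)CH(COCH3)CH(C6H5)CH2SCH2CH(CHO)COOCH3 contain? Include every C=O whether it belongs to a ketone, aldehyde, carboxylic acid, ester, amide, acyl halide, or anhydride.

6

CH(OCOCH3): ester, 1 C=O (running total 1).
CH(CHO): aldehyde, 1 C=O (running total 2).
CH(NHCOCH3): amide, 1 C=O (running total 3).
CH(COCH3): ketone, 1 C=O (running total 4).
CH(CHO): aldehyde, 1 C=O (running total 5).
COOCH3: ester, 1 C=O (running total 6).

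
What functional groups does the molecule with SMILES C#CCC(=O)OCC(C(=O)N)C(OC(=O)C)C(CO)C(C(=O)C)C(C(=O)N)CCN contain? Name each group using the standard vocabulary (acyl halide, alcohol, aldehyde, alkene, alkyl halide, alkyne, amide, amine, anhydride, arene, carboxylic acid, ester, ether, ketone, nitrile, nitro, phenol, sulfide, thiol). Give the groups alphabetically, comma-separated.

Working along the chain:
  HC≡C: C≡C triple bond → alkyne.
  CH2COOCH2: –C(=O)–O–C with C on the carbonyl side → ester.
  CH(CONH2): pendant –CONH2: carbonyl C bonded to C and N → amide.
  CH(OCOCH3): pendant –OC(=O)CH3: an acyloxy group → ester.
  CH(CH2OH): pendant –CH2OH on an sp³ backbone C → alcohol.
  CH(COCH3): pendant –COCH3: carbonyl C bonded to two carbons → ketone.
  CH(CONH2): pendant –CONH2: carbonyl C bonded to C and N → amide.
  CH2NH2: –NH2 on an sp³ carbon with no adjacent C=O → amine.

alcohol, alkyne, amide, amine, ester, ketone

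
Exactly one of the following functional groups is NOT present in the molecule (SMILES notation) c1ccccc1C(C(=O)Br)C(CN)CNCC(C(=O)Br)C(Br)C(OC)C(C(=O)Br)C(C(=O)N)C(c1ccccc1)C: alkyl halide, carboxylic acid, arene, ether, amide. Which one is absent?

carboxylic acid

ether: present (CH(OCH3) — pendant –OCH3: C–O–C with sp³ C, no adjacent C=O → ether).
alkyl halide: present (CH(Br) — halogen on an sp³ carbon → alkyl halide).
arene: present (C6H5 — C6H5– phenyl ring → arene).
amide: present (CH(CONH2) — pendant –CONH2: carbonyl C bonded to C and N → amide).
carboxylic acid: absent. In CH(CONH2), the carbonyl is bonded to nitrogen, not to –OH; that is an amide.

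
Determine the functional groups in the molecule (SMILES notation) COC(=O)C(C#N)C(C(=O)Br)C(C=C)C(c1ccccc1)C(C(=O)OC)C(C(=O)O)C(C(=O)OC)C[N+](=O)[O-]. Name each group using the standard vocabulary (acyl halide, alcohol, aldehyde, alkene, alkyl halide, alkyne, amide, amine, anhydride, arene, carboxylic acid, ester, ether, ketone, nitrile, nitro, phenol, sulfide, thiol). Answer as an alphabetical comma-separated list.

Working along the chain:
  CH3OOC: CH3O–C(=O)–: carbonyl C bonded to C and to –OCH3 → ester (not ketone + ether).
  CH(CN): pendant –C≡N: nitrile.
  CH(COBr): pendant –C(=O)X: carbonyl C bonded to C and halogen → acyl halide.
  CH(CH=CH2): pendant –CH=CH2: C=C double bond → alkene.
  CH(C6H5): pendant –C6H5: benzene ring → arene.
  CH(COOCH3): pendant –COOCH3: carbonyl C bonded to C and –OCH3 → ester.
  CH(COOH): pendant –COOH: carbonyl C bonded to C and –OH → carboxylic acid.
  CH(COOCH3): pendant –COOCH3: carbonyl C bonded to C and –OCH3 → ester.
  CH2NO2: –NO2 on carbon → nitro group.

acyl halide, alkene, arene, carboxylic acid, ester, nitrile, nitro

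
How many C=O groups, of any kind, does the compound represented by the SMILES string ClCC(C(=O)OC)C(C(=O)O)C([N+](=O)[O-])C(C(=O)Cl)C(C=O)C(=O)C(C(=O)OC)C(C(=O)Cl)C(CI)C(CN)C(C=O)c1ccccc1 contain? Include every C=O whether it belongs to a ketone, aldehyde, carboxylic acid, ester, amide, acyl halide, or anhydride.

CH(COOCH3): ester, 1 C=O (running total 1).
CH(COOH): carboxylic acid, 1 C=O (running total 2).
CH(COCl): acyl halide, 1 C=O (running total 3).
CH(CHO): aldehyde, 1 C=O (running total 4).
CO: ketone, 1 C=O (running total 5).
CH(COOCH3): ester, 1 C=O (running total 6).
CH(COCl): acyl halide, 1 C=O (running total 7).
CH(CHO): aldehyde, 1 C=O (running total 8).

8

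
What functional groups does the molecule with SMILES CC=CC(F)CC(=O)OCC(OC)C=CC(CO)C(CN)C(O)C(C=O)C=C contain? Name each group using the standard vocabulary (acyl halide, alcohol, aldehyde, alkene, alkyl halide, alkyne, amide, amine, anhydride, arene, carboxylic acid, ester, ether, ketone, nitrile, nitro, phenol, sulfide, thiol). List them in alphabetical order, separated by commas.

alcohol, aldehyde, alkene, alkyl halide, amine, ester, ether

Reading the structure from left to right:
  CH=CH: C=C double bond → alkene.
  CH(F): halogen on an sp³ carbon → alkyl halide.
  CH2COOCH2: –C(=O)–O–C with C on the carbonyl side → ester.
  CH(OCH3): pendant –OCH3: C–O–C with sp³ C, no adjacent C=O → ether.
  CH=CH: C=C double bond → alkene.
  CH(CH2OH): pendant –CH2OH on an sp³ backbone C → alcohol.
  CH(CH2NH2): pendant –CH2NH2: N on sp³ C, no adjacent C=O → amine.
  CH(OH): –OH on an sp³ carbon → alcohol (secondary).
  CH(CHO): pendant –CHO: carbonyl C bonded to C and H → aldehyde.
  CH=CH2: C=C double bond → alkene.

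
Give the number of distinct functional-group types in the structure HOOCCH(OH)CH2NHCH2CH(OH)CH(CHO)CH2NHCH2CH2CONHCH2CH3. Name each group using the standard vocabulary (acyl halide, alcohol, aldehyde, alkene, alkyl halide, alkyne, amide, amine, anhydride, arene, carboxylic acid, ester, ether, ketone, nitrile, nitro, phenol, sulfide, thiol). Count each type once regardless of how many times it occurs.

5

Taking each segment in turn:
  HOOC: –COOH: carbonyl C bonded to –OH and C → carboxylic acid (the –OH is not a separate alcohol).
  CH(OH): –OH on an sp³ carbon → alcohol (secondary).
  CH2NHCH2: C–N–C with sp³ carbons and no adjacent C=O → amine (secondary).
  CH(OH): –OH on an sp³ carbon → alcohol (secondary).
  CH(CHO): pendant –CHO: carbonyl C bonded to C and H → aldehyde.
  CH2NHCH2: C–N–C with sp³ carbons and no adjacent C=O → amine (secondary).
  CH2CONHCH2: –C(=O)–N– linkage → amide (the N is not an amine).
Distinct types present: alcohol, aldehyde, amide, amine, carboxylic acid.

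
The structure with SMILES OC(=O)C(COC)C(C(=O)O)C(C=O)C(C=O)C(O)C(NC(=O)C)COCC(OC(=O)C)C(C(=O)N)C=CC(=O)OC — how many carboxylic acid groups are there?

2

Reading the structure from left to right:
  HOOC: –COOH: carbonyl C bonded to –OH and C → carboxylic acid (the –OH is not a separate alcohol).
  CH(CH2OCH3): pendant –CH2OCH3: C–O–C linkage → ether.
  CH(COOH): pendant –COOH: carbonyl C bonded to C and –OH → carboxylic acid.
  CH(CHO): pendant –CHO: carbonyl C bonded to C and H → aldehyde.
  CH(CHO): pendant –CHO: carbonyl C bonded to C and H → aldehyde.
  CH(OH): –OH on an sp³ carbon → alcohol (secondary).
  CH(NHCOCH3): pendant –NHC(=O)CH3: N bonded to a carbonyl → amide (not amine).
  CH2OCH2: C–O–C with sp³ carbons on both sides and no adjacent C=O → ether.
  CH(OCOCH3): pendant –OC(=O)CH3: an acyloxy group → ester.
  CH(CONH2): pendant –CONH2: carbonyl C bonded to C and N → amide.
  CH=CH: C=C double bond → alkene.
  COOCH3: –C(=O)OCH3: carbonyl C bonded to C and to –OCH3 → ester (not ketone + ether).
Carboxylic acid appears at: HOOC, CH(COOH) → 2.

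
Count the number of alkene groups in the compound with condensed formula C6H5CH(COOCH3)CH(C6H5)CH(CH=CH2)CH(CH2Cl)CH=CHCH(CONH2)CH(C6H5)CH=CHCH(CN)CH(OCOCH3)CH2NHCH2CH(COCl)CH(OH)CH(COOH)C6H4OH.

Taking each segment in turn:
  C6H5: C6H5– phenyl ring → arene.
  CH(COOCH3): pendant –COOCH3: carbonyl C bonded to C and –OCH3 → ester.
  CH(C6H5): pendant –C6H5: benzene ring → arene.
  CH(CH=CH2): pendant –CH=CH2: C=C double bond → alkene.
  CH(CH2Cl): pendant –CH2X: halogen on sp³ carbon → alkyl halide.
  CH=CH: C=C double bond → alkene.
  CH(CONH2): pendant –CONH2: carbonyl C bonded to C and N → amide.
  CH(C6H5): pendant –C6H5: benzene ring → arene.
  CH=CH: C=C double bond → alkene.
  CH(CN): pendant –C≡N: nitrile.
  CH(OCOCH3): pendant –OC(=O)CH3: an acyloxy group → ester.
  CH2NHCH2: C–N–C with sp³ carbons and no adjacent C=O → amine (secondary).
  CH(COCl): pendant –C(=O)X: carbonyl C bonded to C and halogen → acyl halide.
  CH(OH): –OH on an sp³ carbon → alcohol (secondary).
  CH(COOH): pendant –COOH: carbonyl C bonded to C and –OH → carboxylic acid.
  C6H4OH: –OH attached directly to an aromatic ring → phenol (not alcohol); the ring itself is an arene.
Alkene appears at: CH(CH=CH2), CH=CH, CH=CH → 3.

3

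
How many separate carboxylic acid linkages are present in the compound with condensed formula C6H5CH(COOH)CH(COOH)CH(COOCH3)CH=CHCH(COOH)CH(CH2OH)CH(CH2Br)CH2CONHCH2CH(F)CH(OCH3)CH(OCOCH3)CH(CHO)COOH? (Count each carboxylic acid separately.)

Working along the chain:
  C6H5: C6H5– phenyl ring → arene.
  CH(COOH): pendant –COOH: carbonyl C bonded to C and –OH → carboxylic acid.
  CH(COOH): pendant –COOH: carbonyl C bonded to C and –OH → carboxylic acid.
  CH(COOCH3): pendant –COOCH3: carbonyl C bonded to C and –OCH3 → ester.
  CH=CH: C=C double bond → alkene.
  CH(COOH): pendant –COOH: carbonyl C bonded to C and –OH → carboxylic acid.
  CH(CH2OH): pendant –CH2OH on an sp³ backbone C → alcohol.
  CH(CH2Br): pendant –CH2X: halogen on sp³ carbon → alkyl halide.
  CH2CONHCH2: –C(=O)–N– linkage → amide (the N is not an amine).
  CH(F): halogen on an sp³ carbon → alkyl halide.
  CH(OCH3): pendant –OCH3: C–O–C with sp³ C, no adjacent C=O → ether.
  CH(OCOCH3): pendant –OC(=O)CH3: an acyloxy group → ester.
  CH(CHO): pendant –CHO: carbonyl C bonded to C and H → aldehyde.
  COOH: –COOH: carbonyl C bonded to –OH and C → carboxylic acid (the –OH is not a separate alcohol).
Carboxylic acid appears at: CH(COOH), CH(COOH), CH(COOH), COOH → 4.

4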